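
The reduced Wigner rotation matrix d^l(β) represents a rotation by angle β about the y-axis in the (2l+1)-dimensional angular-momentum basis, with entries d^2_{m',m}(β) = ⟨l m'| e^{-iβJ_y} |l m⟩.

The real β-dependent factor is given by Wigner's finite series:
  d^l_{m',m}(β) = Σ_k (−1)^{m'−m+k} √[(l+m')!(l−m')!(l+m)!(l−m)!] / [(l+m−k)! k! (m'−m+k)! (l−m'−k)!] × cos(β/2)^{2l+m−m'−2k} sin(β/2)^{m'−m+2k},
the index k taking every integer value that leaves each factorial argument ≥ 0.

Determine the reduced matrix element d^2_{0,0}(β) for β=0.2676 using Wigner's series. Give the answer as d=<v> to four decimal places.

d^2_{0,0}(β=0.2676) via Wigner's sum:
c=cos(0.2676/2)=0.991062, s=sin(0.2676/2)=0.133401; N=√[2·2·2·2]=4.000000
k∈{0,1,2} keeps every argument non-negative
  k=0: (−1)^0·4.0000/(4)·0.9911^4·0.1334^0 = +0.964725
  k=1: (−1)^1·4.0000/(1)·0.9911^2·0.1334^2 = -0.069917
  k=2: (−1)^2·4.0000/(4)·0.9911^0·0.1334^4 = +0.000317
d^2_{0,0}(0.2676) = +0.964725 -0.069917 +0.000317 = +0.895125

d=0.8951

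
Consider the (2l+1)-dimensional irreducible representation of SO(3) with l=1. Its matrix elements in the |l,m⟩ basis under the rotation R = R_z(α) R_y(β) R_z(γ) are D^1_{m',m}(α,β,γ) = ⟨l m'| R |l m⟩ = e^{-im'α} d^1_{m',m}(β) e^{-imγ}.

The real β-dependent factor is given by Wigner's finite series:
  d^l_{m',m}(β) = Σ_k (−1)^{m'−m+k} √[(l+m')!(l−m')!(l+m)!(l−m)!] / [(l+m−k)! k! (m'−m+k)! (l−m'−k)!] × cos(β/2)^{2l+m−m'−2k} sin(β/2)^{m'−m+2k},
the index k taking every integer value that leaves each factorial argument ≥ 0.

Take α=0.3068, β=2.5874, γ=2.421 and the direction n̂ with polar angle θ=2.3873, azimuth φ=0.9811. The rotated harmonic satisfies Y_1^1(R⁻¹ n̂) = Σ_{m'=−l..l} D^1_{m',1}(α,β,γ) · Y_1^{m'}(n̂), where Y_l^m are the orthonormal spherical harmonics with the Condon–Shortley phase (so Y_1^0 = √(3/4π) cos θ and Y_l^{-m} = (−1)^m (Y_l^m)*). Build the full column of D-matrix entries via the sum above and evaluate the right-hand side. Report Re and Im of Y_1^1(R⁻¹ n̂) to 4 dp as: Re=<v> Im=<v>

Re=-0.1160 Im=0.0947

Need the full column D^1_{m',1} for m'=−1..1 at α=0.3068, β=2.5874, γ=2.421.
cos(β/2)=0.273564, sin(β/2)=0.961854
d^1_{-1,1}: single k=2 term ⇒ +0.925163;  D = -0.478358-0.791897i
d^1_{0,1}: single k=1 term ⇒ +0.372120;  D = -0.279616-0.245536i
d^1_{1,1}: single k=0 term ⇒ +0.074837;  D = -0.068521-0.030091i
Y_1^{m'}(θ=2.3873,φ=0.9811) and Σ D·Y over m':
  (-0.4784-0.7919i)·(+0.1316-0.1966i)  (-0.2796-0.2455i)·(-0.3561+0.0000i)  (-0.0685-0.0301i)·(-0.1316-0.1966i)
Y_1^1(R⁻¹ n̂) = -0.115983+0.094732i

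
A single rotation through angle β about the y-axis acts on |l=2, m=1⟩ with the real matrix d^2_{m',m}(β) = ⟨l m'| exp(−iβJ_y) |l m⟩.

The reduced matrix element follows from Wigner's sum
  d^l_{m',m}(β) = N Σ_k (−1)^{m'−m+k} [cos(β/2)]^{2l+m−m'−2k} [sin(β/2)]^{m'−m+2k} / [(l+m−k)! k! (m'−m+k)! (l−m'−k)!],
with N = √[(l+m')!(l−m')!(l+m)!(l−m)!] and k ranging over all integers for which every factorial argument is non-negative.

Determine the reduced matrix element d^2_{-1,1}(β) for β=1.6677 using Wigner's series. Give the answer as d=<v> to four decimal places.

d=0.4423

d^2_{-1,1}(β=1.6677) via Wigner's sum:
c=cos(1.6677/2)=0.672030, s=sin(1.6677/2)=0.740524; N=√[1·6·6·1]=6.000000
k: max(0,(1)−(-1))=2 … min(2+(1),2−(-1))=3
  k=2: (−1)^0·6.0000/(2)·0.6720^2·0.7405^2 = +0.742979
  k=3: (−1)^1·6.0000/(6)·0.6720^0·0.7405^4 = -0.300716
d^2_{-1,1}(1.6677) = +0.742979 -0.300716 = +0.442263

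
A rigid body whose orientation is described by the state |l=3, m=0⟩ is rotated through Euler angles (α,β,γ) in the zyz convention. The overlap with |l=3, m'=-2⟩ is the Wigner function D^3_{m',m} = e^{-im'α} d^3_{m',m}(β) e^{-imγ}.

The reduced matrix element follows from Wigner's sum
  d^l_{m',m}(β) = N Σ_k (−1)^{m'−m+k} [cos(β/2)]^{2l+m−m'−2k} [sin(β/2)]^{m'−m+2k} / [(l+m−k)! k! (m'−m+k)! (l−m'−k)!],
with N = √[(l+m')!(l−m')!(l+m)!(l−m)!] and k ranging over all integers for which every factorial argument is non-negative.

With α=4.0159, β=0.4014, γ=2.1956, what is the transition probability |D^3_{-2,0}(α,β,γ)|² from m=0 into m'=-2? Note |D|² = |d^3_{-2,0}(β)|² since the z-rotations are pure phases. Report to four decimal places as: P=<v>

D^3_{-2,0}(4.0159,0.4014,2.1956) = e^{-i·-2·4.0159}·d^3_{-2,0}(0.4014)·e^{-i·0·2.1956}. Compute d first:
c=cos(0.4014/2)=0.979927, s=sin(0.4014/2)=0.199355; N=√[1·120·6·6]=65.726707
k: max(0,(0)−(-2))=2 … min(3+(0),3−(-2))=3
  k=2: (−1)^0·65.7267/(12)·0.9799^4·0.1994^2 = +0.200720
  k=3: (−1)^1·65.7267/(12)·0.9799^2·0.1994^4 = -0.008307
d^3_{-2,0}(0.4014) = +0.200720 -0.008307 = +0.192413
|D^3_{-2,0}|² = |d^3_{-2,0}(β)|² = (+0.192413)² = 0.037023 (the z-rotation phases have unit modulus)

P=0.0370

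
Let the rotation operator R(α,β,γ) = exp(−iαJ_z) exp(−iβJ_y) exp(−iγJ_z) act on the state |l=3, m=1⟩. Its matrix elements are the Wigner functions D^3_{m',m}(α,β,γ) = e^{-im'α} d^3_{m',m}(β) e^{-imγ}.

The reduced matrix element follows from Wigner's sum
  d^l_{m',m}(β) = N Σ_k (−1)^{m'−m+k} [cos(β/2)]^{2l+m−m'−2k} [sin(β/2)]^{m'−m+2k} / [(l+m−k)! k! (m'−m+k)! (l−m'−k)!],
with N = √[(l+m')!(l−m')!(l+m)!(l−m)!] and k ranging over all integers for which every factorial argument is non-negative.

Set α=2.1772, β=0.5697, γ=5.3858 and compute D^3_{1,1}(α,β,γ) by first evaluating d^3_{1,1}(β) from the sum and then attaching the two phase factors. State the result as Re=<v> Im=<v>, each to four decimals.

First d^3_{1,1}(β=0.5697), then the phase factors e^{-i(1)α} and e^{-i(1)γ}:
With c≡cos(β/2)=0.959704 and s≡sin(β/2)=0.281013, N=[24·2·24·2]^{1/2}=48.000000
Admissible k: 0..2 (factorial args all ≥0)
  k=0: (−1)^0·48.0000/(48)·0.9597^6·0.2810^0 = +0.781310
  k=1: (−1)^1·48.0000/(6)·0.9597^4·0.2810^2 = -0.535912
  k=2: (−1)^2·48.0000/(8)·0.9597^2·0.2810^4 = +0.034462
d^3_{1,1}(0.5697) = +0.781310 -0.535912 +0.034462 = +0.279860
Phases: e^{-i·(1)·2.1772}=-0.569916-0.821703i, e^{-i·(1)·5.3858}=+0.623656+0.781699i ⇒ D=+0.080290-0.268095i

Re=0.0803 Im=-0.2681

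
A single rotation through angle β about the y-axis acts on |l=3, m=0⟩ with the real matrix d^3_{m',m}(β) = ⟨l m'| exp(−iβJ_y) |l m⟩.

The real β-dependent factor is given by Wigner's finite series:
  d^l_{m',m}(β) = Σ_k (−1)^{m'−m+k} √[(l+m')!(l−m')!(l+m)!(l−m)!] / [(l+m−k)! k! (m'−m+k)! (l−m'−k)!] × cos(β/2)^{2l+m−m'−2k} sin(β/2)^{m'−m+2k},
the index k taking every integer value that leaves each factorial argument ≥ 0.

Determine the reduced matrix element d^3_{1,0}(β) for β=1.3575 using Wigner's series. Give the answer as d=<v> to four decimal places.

d=0.3284

d^3_{1,0}(β=1.3575) via Wigner's sum:
Half-angle: c=0.778358, s=0.627821. N=√(24·2·6·6)=41.569219
k∈{0,1,2} keeps every argument non-negative
  k=0: (−1)^1·41.5692/(12)·0.7784^5·0.6278^1 = -0.621332
  k=1: (−1)^2·41.5692/(4)·0.7784^3·0.6278^3 = +1.212710
  k=2: (−1)^3·41.5692/(12)·0.7784^1·0.6278^5 = -0.262995
d^3_{1,0}(1.3575) = -0.621332 +1.212710 -0.262995 = +0.328383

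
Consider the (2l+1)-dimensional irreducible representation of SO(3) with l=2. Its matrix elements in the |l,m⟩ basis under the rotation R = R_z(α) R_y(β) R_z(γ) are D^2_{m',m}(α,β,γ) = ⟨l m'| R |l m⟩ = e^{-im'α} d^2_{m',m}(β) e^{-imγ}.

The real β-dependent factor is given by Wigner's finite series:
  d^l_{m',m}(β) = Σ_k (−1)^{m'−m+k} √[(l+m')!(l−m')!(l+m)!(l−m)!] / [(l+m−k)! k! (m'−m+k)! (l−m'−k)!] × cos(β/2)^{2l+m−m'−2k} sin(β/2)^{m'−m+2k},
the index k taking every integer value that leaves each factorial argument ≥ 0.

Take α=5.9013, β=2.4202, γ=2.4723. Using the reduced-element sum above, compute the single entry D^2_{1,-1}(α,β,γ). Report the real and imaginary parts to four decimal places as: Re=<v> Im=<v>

Re=0.4213 Im=-0.1245

Split into d^2_{1,-1}(β=2.4202) × two z-phases.
With c≡cos(β/2)=0.352926 and s≡sin(β/2)=0.935651, N=[6·1·1·6]^{1/2}=6.000000
k: max(0,(-1)−(1))=0 … min(2+(-1),2−(1))=1
  k=0: (−1)^2·6.0000/(2)·0.3529^2·0.9357^2 = +0.327127
  k=1: (−1)^3·6.0000/(6)·0.3529^0·0.9357^4 = -0.766401
d^2_{1,-1}(2.4202) = +0.327127 -0.766401 = -0.439274
D = (+0.927964+0.372671i)·(-0.439274)·(-0.784261+0.620431i) = +0.421256-0.124520i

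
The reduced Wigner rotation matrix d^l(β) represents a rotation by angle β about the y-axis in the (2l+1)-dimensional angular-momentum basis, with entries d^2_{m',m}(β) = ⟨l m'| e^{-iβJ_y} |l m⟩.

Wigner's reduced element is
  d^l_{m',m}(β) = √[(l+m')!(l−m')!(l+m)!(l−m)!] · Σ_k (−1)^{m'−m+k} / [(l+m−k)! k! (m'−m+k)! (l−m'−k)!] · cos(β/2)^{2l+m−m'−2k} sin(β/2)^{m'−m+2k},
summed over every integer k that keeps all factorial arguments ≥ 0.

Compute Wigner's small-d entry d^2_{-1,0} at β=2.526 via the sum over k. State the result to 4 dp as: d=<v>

d=-0.5774

d^2_{-1,0}(β=2.526) via Wigner's sum:
With c≡cos(β/2)=0.302959 and s≡sin(β/2)=0.953004, N=[1·6·2·2]^{1/2}=4.898979
The bounds max(0,m−m')=1 and min(l+m,l−m')=2 give 2 terms
  k=1: (−1)^0·4.8990/(2)·0.3030^3·0.9530^1 = +0.064912
  k=2: (−1)^1·4.8990/(2)·0.3030^1·0.9530^3 = -0.642308
d^2_{-1,0}(2.526) = +0.064912 -0.642308 = -0.577396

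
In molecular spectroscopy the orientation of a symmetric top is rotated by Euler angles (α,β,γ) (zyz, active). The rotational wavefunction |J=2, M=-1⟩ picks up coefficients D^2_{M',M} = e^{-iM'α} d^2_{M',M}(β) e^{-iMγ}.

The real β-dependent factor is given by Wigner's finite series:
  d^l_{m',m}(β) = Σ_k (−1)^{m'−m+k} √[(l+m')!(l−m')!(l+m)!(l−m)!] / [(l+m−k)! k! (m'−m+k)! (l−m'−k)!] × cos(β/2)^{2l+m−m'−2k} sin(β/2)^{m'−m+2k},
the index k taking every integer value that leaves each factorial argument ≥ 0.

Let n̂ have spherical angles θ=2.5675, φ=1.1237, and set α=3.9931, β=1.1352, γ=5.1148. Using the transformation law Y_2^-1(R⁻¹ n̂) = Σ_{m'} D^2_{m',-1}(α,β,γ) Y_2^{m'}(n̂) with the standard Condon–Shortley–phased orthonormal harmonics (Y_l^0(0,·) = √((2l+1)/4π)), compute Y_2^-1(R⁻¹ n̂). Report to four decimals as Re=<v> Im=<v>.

Need the full column D^2_{m',-1} for m'=−2..2 at α=3.9931, β=1.1352, γ=5.1148.
cos(β/2)=0.843194, sin(β/2)=0.537610
d^2_{-2,-1}: single k=1 term ⇒ +0.644584;  D = +0.554637+0.328430i
d^2_{-1,-1}: k∈[0..1] ⇒ +0.505486 -0.616468 = -0.110982;  D = +0.105456-0.034582i
d^2_{0,-1}: k∈[0..1] ⇒ -0.789451 +0.320926 = -0.468525;  D = -0.183492+0.431099i
d^2_{1,-1}: k∈[0..1] ⇒ +0.616468 -0.083535 = +0.532933;  D = +0.231374+0.480087i
d^2_{2,-1}: single k=0 term ⇒ -0.262035;  D = +0.252528+0.069942i
Y_2^{m'}(θ=2.5675,φ=1.1237) and Σ D·Y over m':
  (+0.5546+0.3284i)·(-0.0713-0.0888i)  (+0.1055-0.0346i)·(-0.1523+0.3177i)  (-0.1835+0.4311i)·(+0.3517+0.0000i)  (+0.2314+0.4801i)·(+0.1523+0.3177i)  (+0.2525+0.0699i)·(-0.0713+0.0888i)
Y_2^-1(R⁻¹ n̂) = -0.221498+0.281766i

Re=-0.2215 Im=0.2818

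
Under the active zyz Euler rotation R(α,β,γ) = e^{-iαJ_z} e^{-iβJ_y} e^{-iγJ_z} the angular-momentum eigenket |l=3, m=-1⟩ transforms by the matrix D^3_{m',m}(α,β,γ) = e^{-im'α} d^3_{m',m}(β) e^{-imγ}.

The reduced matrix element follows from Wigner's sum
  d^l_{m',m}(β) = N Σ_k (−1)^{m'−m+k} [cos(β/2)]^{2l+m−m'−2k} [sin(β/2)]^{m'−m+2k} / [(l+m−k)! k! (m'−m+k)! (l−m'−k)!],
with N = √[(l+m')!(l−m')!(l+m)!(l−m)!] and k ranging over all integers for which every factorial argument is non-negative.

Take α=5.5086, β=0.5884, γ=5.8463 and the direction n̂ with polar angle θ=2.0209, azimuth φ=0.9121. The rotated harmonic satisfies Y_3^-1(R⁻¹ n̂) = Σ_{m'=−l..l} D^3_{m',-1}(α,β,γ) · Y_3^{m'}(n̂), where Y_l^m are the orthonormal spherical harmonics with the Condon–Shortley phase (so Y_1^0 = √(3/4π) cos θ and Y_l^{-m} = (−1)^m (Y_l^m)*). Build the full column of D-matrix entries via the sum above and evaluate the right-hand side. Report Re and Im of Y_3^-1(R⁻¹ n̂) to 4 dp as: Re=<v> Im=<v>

Re=0.0092 Im=0.0338

Need the full column D^3_{m',-1} for m'=−3..3 at α=5.5086, β=0.5884, γ=5.8463.
cos(β/2)=0.957034, sin(β/2)=0.289974
d^3_{-3,-1}: single k=2 term ⇒ +0.273196;  D = -0.253611-0.101575i
d^3_{-2,-1}: k∈[1..2] ⇒ +0.736203 -0.135173 = +0.601029;  D = -0.242472-0.549949i
d^3_{-1,-1}: k∈[0..2] ⇒ +0.768361 -0.564312 +0.038855 = +0.242904;  D = +0.085415-0.227391i
d^3_{0,-1}: k∈[0..2] ⇒ -0.806470 +0.222113 -0.006797 = -0.591154;  D = -0.535629+0.250129i
d^3_{1,-1}: k∈[0..2] ⇒ +0.423234 -0.051806 +0.000595 = +0.372022;  D = +0.351010+0.123258i
d^3_{2,-1}: k∈[0..1] ⇒ -0.135173 +0.006205 = -0.128969;  D = -0.057083-0.115648i
d^3_{3,-1}: single k=0 term ⇒ +0.025081;  D = -0.007796+0.023838i
Y_3^{m'}(θ=2.0209,φ=0.9121) and Σ D·Y over m':
  (-0.2536-0.1016i)·(-0.2799-0.1201i)  (-0.2425-0.5499i)·(+0.0904+0.3490i)  (+0.0854-0.2274i)·(-0.0096+0.0123i)  (-0.5356+0.2501i)·(+0.3334+0.0000i)  (+0.3510+0.1233i)·(+0.0096+0.0123i)  (-0.0571-0.1156i)·(+0.0904-0.3490i)  (-0.0078+0.0238i)·(+0.2799-0.1201i)
Y_3^-1(R⁻¹ n̂) = +0.009183+0.033781i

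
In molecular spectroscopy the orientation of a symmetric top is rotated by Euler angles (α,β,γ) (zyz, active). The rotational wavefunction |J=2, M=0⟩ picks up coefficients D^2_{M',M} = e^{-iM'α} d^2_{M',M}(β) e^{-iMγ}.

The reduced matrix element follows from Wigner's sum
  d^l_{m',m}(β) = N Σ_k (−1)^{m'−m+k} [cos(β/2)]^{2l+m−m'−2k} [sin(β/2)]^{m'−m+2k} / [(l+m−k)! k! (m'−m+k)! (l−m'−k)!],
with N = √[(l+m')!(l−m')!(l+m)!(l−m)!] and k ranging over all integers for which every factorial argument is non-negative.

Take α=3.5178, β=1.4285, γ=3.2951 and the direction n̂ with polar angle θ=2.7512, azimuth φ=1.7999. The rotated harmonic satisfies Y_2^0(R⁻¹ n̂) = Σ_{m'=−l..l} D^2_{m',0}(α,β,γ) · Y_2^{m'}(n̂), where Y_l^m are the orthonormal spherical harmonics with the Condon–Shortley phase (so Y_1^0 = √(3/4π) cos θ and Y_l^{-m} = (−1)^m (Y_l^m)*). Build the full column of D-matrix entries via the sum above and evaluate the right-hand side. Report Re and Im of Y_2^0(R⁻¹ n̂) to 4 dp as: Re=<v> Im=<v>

Re=-0.2825 Im=0.0000

Need the full column D^2_{m',0} for m'=−2..2 at α=3.5178, β=1.4285, γ=3.2951.
cos(β/2)=0.755585, sin(β/2)=0.655051
d^2_{-2,0}: single k=2 term ⇒ +0.600056;  D = +0.438066+0.410081i
d^2_{-1,0}: k∈[1..2] ⇒ +0.692150 -0.520216 = +0.171934;  D = -0.159909-0.063168i
d^2_{0,0}: k∈[0..2] ⇒ +0.325936 -0.979888 +0.184120 = -0.469832;  D = -0.469832+0.000000i
d^2_{1,0}: k∈[0..1] ⇒ -0.692150 +0.520216 = -0.171934;  D = +0.159909-0.063168i
d^2_{2,0}: single k=0 term ⇒ +0.600056;  D = +0.438066-0.410081i
Y_2^{m'}(θ=2.7512,φ=1.7999) and Σ D·Y over m':
  (+0.4381+0.4101i)·(-0.0502+0.0247i)  (-0.1599-0.0632i)·(+0.0617+0.2648i)  (-0.4698+0.0000i)·(+0.4938+0.0000i)  (+0.1599-0.0632i)·(-0.0617+0.2648i)  (+0.4381-0.4101i)·(-0.0502-0.0247i)
Y_2^0(R⁻¹ n̂) = -0.282530-0.000000i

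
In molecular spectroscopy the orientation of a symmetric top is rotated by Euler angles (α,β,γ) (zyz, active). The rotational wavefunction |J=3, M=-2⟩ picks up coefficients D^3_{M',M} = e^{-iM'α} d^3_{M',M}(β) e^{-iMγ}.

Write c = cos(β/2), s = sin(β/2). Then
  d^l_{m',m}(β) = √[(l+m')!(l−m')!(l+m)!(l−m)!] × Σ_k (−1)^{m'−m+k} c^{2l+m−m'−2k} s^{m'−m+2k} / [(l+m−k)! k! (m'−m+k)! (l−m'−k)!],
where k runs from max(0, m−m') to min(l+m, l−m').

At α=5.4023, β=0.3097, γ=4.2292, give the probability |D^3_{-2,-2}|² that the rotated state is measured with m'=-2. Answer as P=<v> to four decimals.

P=0.6674

Split into d^3_{-2,-2}(β=0.3097) × two z-phases.
With c≡cos(β/2)=0.988035 and s≡sin(β/2)=0.154232, N=[1·120·1·120]^{1/2}=120.000000
The bounds max(0,m−m')=0 and min(l+m,l−m')=1 give 2 terms
  k=0: (−1)^0·120.0000/(120)·0.9880^6·0.1542^0 = +0.930322
  k=1: (−1)^1·120.0000/(24)·0.9880^4·0.1542^2 = -0.113346
d^3_{-2,-2}(0.3097) = +0.930322 -0.113346 = +0.816975
|D^3_{-2,-2}|² = |d^3_{-2,-2}(β)|² = (+0.816975)² = 0.667449 (the z-rotation phases have unit modulus)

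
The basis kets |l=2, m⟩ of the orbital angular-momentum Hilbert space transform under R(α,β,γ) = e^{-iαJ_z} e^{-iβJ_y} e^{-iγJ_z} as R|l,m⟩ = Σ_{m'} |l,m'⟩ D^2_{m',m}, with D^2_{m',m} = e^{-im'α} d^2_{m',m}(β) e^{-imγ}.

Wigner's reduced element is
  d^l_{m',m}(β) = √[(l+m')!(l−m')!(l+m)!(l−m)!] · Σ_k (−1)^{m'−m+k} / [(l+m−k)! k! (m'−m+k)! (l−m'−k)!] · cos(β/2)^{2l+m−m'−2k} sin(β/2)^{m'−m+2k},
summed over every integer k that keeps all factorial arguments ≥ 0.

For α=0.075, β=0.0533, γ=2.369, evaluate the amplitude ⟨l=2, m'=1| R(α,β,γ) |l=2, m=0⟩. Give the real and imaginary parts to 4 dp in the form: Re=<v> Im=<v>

Split into d^2_{1,0}(β=0.0533) × two z-phases.
c=cos(0.0533/2)=0.999645, s=sin(0.0533/2)=0.026647; N=√[6·1·2·2]=4.898979
k: max(0,(0)−(1))=0 … min(2+(0),2−(1))=1
  k=0: (−1)^1·4.8990/(2)·0.9996^3·0.0266^1 = -0.065202
  k=1: (−1)^2·4.8990/(2)·0.9996^1·0.0266^3 = +0.000046
d^2_{1,0}(0.0533) = -0.065202 +0.000046 = -0.065155
Phases: e^{-i·(1)·0.075}=+0.997189-0.074930i, e^{-i·(0)·2.369}=+1.000000+0.000000i ⇒ D=-0.064972+0.004882i

Re=-0.0650 Im=0.0049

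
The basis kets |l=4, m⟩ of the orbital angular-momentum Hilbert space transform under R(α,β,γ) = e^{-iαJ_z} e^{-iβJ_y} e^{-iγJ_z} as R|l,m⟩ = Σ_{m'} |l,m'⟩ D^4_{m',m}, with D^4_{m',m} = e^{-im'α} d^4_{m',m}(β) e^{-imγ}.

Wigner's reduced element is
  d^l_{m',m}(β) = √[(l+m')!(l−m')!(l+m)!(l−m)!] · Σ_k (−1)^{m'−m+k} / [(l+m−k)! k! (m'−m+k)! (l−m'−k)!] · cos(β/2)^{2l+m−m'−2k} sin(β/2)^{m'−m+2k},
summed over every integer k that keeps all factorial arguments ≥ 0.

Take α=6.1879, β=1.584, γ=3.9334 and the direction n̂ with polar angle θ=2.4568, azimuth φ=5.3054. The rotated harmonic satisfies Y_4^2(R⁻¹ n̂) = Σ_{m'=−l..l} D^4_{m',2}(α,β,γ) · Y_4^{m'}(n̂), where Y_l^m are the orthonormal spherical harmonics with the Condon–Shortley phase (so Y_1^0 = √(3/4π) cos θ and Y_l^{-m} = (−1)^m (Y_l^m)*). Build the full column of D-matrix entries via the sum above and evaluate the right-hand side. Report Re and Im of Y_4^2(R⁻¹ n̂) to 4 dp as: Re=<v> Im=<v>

Need the full column D^4_{m',2} for m'=−4..4 at α=6.1879, β=1.584, γ=3.9334.
cos(β/2)=0.702423, sin(β/2)=0.711760
d^4_{-4,2}: single k=6 term ⇒ +0.339451;  D = -0.130297-0.313447i
d^4_{-3,2}: k∈[5..6] ⇒ +0.710638 -0.243218 = +0.467420;  D = -0.137540-0.446726i
d^4_{-2,2}: k∈[4..6] ⇒ +0.937173 -0.769801 +0.065867 = +0.233238;  D = -0.047112-0.228431i
d^4_{-1,2}: k∈[3..5] ⇒ +0.871985 -1.342979 +0.275783 = -0.195211;  D = +0.021062+0.194071i
d^4_{0,2}: k∈[2..4] ⇒ +0.577273 -1.580588 +0.608581 = -0.394734;  D = +0.005060+0.394701i
d^4_{1,2}: k∈[1..3] ⇒ +0.254778 -1.307978 +0.895319 = -0.157881;  D = -0.013005+0.157344i
d^4_{2,2}: k∈[0..2] ⇒ +0.059264 -0.730198 +0.937173 = +0.266239;  D = +0.047076-0.262044i
d^4_{3,2}: k∈[0..1] ⇒ -0.224693 +0.692117 = +0.467424;  D = +0.126044-0.450109i
d^4_{4,2}: single k=0 term ⇒ +0.321987;  D = +0.115932-0.300392i
Y_4^{m'}(θ=2.4568,φ=5.3054) and Σ D·Y over m':
  (-0.1303-0.3134i)·(-0.0509-0.0493i)  (-0.1375-0.4467i)·(+0.2400-0.0507i)  (-0.0471-0.2284i)·(-0.1607+0.3969i)  (+0.0211+0.1941i)·(-0.1554-0.2305i)  (+0.0051+0.3947i)·(-0.2540+0.0000i)  (-0.0130+0.1573i)·(+0.1554-0.2305i)  (+0.0471-0.2620i)·(-0.1607-0.3969i)  (+0.1260-0.4501i)·(-0.2400-0.0507i)  (+0.1159-0.3004i)·(-0.0509+0.0493i)
Y_4^2(R⁻¹ n̂) = -0.047563-0.021601i

Re=-0.0476 Im=-0.0216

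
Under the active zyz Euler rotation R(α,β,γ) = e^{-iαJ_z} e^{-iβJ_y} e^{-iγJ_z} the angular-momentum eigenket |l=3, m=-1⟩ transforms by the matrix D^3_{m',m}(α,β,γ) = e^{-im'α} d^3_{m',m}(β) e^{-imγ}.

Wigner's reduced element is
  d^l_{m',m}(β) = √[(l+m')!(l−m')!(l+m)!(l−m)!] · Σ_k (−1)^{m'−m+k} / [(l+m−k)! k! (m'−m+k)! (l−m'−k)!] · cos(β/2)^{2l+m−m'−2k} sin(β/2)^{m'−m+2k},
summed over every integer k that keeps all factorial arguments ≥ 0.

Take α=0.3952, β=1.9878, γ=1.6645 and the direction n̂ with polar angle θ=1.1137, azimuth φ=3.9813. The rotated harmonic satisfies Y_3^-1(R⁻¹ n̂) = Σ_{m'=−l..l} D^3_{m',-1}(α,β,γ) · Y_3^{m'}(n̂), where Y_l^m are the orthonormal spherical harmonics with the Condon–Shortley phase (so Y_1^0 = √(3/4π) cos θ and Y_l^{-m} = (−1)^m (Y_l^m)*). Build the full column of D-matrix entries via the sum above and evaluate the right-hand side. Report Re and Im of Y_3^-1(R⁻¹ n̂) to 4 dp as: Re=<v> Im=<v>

Re=-0.3933 Im=-0.1159

Need the full column D^3_{m',-1} for m'=−3..3 at α=0.3952, β=1.9878, γ=1.6645.
cos(β/2)=0.545425, sin(β/2)=0.838160
d^3_{-3,-1}: single k=2 term ⇒ +0.240791;  D = -0.230633+0.069199i
d^3_{-2,-1}: k∈[1..2] ⇒ +0.127939 -0.604249 = -0.476310;  D = +0.368353-0.301972i
d^3_{-1,-1}: k∈[0..2] ⇒ +0.026328 -0.497375 +0.880904 = +0.409856;  D = -0.192492+0.361841i
d^3_{0,-1}: k∈[0..2] ⇒ -0.140150 +0.992882 -0.781554 = +0.071177;  D = -0.006660+0.070865i
d^3_{1,-1}: k∈[0..2] ⇒ +0.373031 -1.174538 +0.346705 = -0.454802;  D = -0.135053-0.434287i
d^3_{2,-1}: k∈[0..1] ⇒ -0.604249 +0.713458 = +0.109210;  D = +0.070079+0.083760i
d^3_{3,-1}: single k=0 term ⇒ +0.568621;  D = +0.504652+0.262022i
Y_3^{m'}(θ=1.1137,φ=3.9813) and Σ D·Y over m':
  (-0.2306+0.0692i)·(+0.2449+0.1758i)  (+0.3684-0.3020i)·(-0.0394-0.3610i)  (-0.1925+0.3618i)·(+0.0050-0.0056i)  (-0.0067+0.0709i)·(-0.3337+0.0000i)  (-0.1351-0.4343i)·(-0.0050-0.0056i)  (+0.0701+0.0838i)·(-0.0394+0.3610i)  (+0.5047+0.2620i)·(-0.2449+0.1758i)
Y_3^-1(R⁻¹ n̂) = -0.393312-0.115947i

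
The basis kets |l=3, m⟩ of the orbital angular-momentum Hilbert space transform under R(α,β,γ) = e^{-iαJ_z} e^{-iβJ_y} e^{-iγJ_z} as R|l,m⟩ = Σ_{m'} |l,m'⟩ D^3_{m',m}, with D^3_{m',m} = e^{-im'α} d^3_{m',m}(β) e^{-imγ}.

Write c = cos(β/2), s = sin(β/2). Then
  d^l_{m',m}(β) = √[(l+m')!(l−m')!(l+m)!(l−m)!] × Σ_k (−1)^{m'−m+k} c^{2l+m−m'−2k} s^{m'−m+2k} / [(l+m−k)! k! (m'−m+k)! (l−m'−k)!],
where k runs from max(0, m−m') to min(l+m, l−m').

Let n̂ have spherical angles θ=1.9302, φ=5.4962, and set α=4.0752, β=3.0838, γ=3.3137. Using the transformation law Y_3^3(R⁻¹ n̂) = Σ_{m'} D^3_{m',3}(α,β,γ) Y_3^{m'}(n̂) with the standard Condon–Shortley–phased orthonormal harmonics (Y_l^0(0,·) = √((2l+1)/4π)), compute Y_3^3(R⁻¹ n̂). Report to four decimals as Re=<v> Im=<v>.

Re=-0.0447 Im=-0.3362

Need the full column D^3_{m',3} for m'=−3..3 at α=4.0752, β=3.0838, γ=3.3137.
cos(β/2)=0.028892, sin(β/2)=0.999583
d^3_{-3,3}: single k=6 term ⇒ +0.997498;  D = -0.653000+0.754051i
d^3_{-2,3}: single k=5 term ⇒ +0.070624;  D = -0.015406-0.068923i
d^3_{-1,3}: single k=4 term ⇒ +0.003228;  D = +0.002951+0.001308i
d^3_{0,3}: single k=3 term ⇒ +0.000108;  D = -0.000094+0.000053i
d^3_{1,3}: single k=2 term ⇒ +0.000003;  D = +0.000000-0.000003i
d^3_{2,3}: single k=1 term ⇒ +0.000000;  D = +0.000000+0.000000i
d^3_{3,3}: single k=0 term ⇒ +0.000000;  D = -0.000000+0.000000i
Y_3^{m'}(θ=1.9302,φ=5.4962) and Σ D·Y over m':
  (-0.6530+0.7541i)·(-0.2432+0.2409i)  (-0.0154-0.0689i)·(+0.0010-0.3150i)  (+0.0030+0.0013i)·(-0.0815-0.0817i)  (-0.0001+0.0001i)·(+0.3126+0.0000i)  (+0.0000-0.0000i)·(+0.0815-0.0817i)  (+0.0000+0.0000i)·(+0.0010+0.3150i)  (-0.0000+0.0000i)·(+0.2432+0.2409i)
Y_3^3(R⁻¹ n̂) = -0.044721-0.336178i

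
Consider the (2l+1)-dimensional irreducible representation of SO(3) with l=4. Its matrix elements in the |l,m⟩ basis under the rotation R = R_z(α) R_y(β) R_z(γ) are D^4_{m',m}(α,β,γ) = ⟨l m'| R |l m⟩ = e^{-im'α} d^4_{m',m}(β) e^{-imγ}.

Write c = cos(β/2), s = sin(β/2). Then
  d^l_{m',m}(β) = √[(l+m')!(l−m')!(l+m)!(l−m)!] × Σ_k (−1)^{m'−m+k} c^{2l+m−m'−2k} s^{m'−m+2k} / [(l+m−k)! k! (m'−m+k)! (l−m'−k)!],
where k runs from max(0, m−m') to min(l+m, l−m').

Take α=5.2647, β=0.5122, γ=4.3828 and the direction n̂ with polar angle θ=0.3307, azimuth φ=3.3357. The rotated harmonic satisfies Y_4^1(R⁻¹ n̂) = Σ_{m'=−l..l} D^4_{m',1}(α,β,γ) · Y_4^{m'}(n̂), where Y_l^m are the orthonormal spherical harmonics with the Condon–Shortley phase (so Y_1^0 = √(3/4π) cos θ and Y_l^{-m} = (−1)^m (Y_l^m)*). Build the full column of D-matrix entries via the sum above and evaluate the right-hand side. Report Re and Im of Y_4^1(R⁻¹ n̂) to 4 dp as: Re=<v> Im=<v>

Need the full column D^4_{m',1} for m'=−4..4 at α=5.2647, β=0.5122, γ=4.3828.
cos(β/2)=0.967385, sin(β/2)=0.253310
d^4_{-4,1}: single k=5 term ⇒ +0.007066;  D = -0.004006-0.005820i
d^4_{-3,1}: k∈[4..5] ⇒ +0.047701 -0.001962 = +0.045738;  D = +0.018472-0.041842i
d^4_{-2,1}: k∈[3..5] ⇒ +0.194746 -0.020029 +0.000275 = +0.174991;  D = +0.173361-0.023827i
d^4_{-1,1}: k∈[2..5] ⇒ +0.525897 -0.108175 +0.003709 -0.000017 = +0.421413;  D = +0.267886+0.325309i
d^4_{0,1}: k∈[1..4] ⇒ +0.898179 -0.369504 +0.025335 -0.000290 = +0.553721;  D = -0.179214+0.523917i
d^4_{1,1}: k∈[0..3] ⇒ +0.767001 -0.788845 +0.108175 -0.002472 = +0.083858;  D = -0.081787+0.018523i
d^4_{2,1}: k∈[0..2] ⇒ -0.852088 +0.292118 -0.013353 = -0.573322;  D = +0.401176+0.409580i
d^4_{3,1}: k∈[0..1] ⇒ +0.417417 -0.047701 = +0.369717;  D = +0.089122-0.358814i
d^4_{4,1}: single k=0 term ⇒ -0.103050;  D = -0.098173+0.031324i
Y_4^{m'}(θ=0.3307,φ=3.3357) and Σ D·Y over m':
  (-0.0040-0.0058i)·(+0.0035-0.0034i)  (+0.0185-0.0418i)·(-0.0338+0.0223i)  (+0.1734-0.0238i)·(+0.1718-0.0703i)  (+0.2679+0.3253i)·(-0.4650+0.0914i)  (-0.1792+0.5239i)·(+0.4413+0.0000i)  (-0.0818+0.0185i)·(+0.4650+0.0914i)  (+0.4012+0.4096i)·(+0.1718+0.0703i)  (+0.0891-0.3588i)·(+0.0338+0.0223i)  (-0.0982+0.0313i)·(+0.0035+0.0034i)
Y_4^1(R⁻¹ n̂) = -0.194049+0.179259i

Re=-0.1940 Im=0.1793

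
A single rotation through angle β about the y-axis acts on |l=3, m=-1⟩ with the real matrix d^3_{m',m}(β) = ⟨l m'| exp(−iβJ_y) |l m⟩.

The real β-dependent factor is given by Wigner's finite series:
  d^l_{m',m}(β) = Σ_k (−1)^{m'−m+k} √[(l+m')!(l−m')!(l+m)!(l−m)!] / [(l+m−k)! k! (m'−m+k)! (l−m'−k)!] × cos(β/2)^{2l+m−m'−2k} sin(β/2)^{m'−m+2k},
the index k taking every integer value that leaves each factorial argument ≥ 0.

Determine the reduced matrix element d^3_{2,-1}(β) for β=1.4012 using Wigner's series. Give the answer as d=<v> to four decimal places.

d^3_{2,-1}(β=1.4012) via Wigner's sum:
c=cos(1.4012/2)=0.764456, s=sin(1.4012/2)=0.644676; N=√[120·1·2·24]=75.894664
The bounds max(0,m−m')=0 and min(l+m,l−m')=1 give 2 terms
  k=0: (−1)^3·75.8947/(12)·0.7645^3·0.6447^3 = -0.757028
  k=1: (−1)^4·75.8947/(24)·0.7645^1·0.6447^5 = +0.269191
d^3_{2,-1}(1.4012) = -0.757028 +0.269191 = -0.487837

d=-0.4878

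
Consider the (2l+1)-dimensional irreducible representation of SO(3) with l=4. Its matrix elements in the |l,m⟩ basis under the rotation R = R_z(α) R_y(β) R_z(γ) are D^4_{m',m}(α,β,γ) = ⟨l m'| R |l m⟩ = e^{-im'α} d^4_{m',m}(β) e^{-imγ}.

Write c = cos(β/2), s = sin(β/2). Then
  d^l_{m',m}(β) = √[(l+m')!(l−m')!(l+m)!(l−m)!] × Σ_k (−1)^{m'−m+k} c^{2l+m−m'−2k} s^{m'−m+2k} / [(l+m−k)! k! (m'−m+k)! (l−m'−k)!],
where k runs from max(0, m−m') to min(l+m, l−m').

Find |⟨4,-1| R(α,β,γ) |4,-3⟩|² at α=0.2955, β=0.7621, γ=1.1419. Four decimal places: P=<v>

P=0.2647

Split into d^4_{-1,-3}(β=0.7621) × two z-phases.
Half-angle: c=0.928275, s=0.371895. N=√(6·120·1·5040)=1904.940944
Admissible k: 0..1 (factorial args all ≥0)
  k=0: (−1)^2·1904.9409/(240)·0.9283^6·0.3719^2 = +0.702378
  k=1: (−1)^3·1904.9409/(144)·0.9283^4·0.3719^4 = -0.187892
d^4_{-1,-3}(0.7621) = +0.702378 -0.187892 = +0.514486
|D^4_{-1,-3}|² = |d^4_{-1,-3}(β)|² = (+0.514486)² = 0.264696 (the z-rotation phases have unit modulus)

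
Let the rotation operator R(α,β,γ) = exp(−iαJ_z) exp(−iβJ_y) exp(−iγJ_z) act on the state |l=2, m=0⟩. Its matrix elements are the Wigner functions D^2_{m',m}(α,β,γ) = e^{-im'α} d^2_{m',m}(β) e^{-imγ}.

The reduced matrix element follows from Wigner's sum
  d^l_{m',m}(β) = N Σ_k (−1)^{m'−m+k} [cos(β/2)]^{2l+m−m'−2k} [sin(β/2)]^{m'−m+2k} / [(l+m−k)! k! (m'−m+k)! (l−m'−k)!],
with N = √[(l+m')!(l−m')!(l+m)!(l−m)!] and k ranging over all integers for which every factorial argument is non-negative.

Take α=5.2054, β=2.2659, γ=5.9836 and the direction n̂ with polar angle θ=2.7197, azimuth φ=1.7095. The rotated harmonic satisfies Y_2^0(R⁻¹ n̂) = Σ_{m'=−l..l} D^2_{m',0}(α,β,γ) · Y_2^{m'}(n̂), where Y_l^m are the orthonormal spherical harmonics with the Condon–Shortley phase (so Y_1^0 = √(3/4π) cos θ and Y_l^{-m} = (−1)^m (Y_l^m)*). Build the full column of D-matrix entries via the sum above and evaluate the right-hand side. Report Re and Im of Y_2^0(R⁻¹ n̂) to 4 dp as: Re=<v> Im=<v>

Need the full column D^2_{m',0} for m'=−2..2 at α=5.2054, β=2.2659, γ=5.9836.
cos(β/2)=0.423990, sin(β/2)=0.905667
d^2_{-2,0}: single k=2 term ⇒ +0.361180;  D = -0.199375-0.301165i
d^2_{-1,0}: k∈[1..2] ⇒ +0.169087 -0.771501 = -0.602414;  D = -0.285111+0.530674i
d^2_{0,0}: k∈[0..2] ⇒ +0.032316 -0.589805 +0.672781 = +0.115293;  D = +0.115293+0.000000i
d^2_{1,0}: k∈[0..1] ⇒ -0.169087 +0.771501 = +0.602414;  D = +0.285111+0.530674i
d^2_{2,0}: single k=0 term ⇒ +0.361180;  D = -0.199375+0.301165i
Y_2^{m'}(θ=2.7197,φ=1.7095) and Σ D·Y over m':
  (-0.1994-0.3012i)·(-0.0623+0.0177i)  (-0.2851+0.5307i)·(+0.0399+0.2858i)  (+0.1153+0.0000i)·(+0.4721+0.0000i)  (+0.2851+0.5307i)·(-0.0399+0.2858i)  (-0.1994+0.3012i)·(-0.0623-0.0177i)
Y_2^0(R⁻¹ n̂) = -0.236170-0.000000i

Re=-0.2362 Im=0.0000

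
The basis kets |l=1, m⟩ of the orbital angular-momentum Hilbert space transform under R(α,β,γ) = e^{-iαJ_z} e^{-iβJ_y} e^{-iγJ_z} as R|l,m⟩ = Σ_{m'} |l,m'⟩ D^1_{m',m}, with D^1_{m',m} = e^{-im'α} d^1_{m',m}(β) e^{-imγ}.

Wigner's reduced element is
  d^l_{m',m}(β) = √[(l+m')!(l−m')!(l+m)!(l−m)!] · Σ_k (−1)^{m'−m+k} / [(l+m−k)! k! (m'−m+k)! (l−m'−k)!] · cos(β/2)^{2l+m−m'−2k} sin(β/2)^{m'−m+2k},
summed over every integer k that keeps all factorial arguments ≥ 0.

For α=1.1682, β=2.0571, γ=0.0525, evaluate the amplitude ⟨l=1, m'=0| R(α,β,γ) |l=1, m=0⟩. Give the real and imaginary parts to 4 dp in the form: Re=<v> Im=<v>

Re=-0.4674 Im=0.0000

Split into d^1_{0,0}(β=2.0571) × two z-phases.
Half-angle: c=0.516061, s=0.856552. N=√(1·1·1·1)=1.000000
k∈{0,1} keeps every argument non-negative
  k=0: (−1)^0·1.0000/(1)·0.5161^2·0.8566^0 = +0.266319
  k=1: (−1)^1·1.0000/(1)·0.5161^0·0.8566^2 = -0.733681
d^1_{0,0}(2.0571) = +0.266319 -0.733681 = -0.467361
D = (+1.000000+0.000000i)·(-0.467361)·(+1.000000+0.000000i) = -0.467361+0.000000i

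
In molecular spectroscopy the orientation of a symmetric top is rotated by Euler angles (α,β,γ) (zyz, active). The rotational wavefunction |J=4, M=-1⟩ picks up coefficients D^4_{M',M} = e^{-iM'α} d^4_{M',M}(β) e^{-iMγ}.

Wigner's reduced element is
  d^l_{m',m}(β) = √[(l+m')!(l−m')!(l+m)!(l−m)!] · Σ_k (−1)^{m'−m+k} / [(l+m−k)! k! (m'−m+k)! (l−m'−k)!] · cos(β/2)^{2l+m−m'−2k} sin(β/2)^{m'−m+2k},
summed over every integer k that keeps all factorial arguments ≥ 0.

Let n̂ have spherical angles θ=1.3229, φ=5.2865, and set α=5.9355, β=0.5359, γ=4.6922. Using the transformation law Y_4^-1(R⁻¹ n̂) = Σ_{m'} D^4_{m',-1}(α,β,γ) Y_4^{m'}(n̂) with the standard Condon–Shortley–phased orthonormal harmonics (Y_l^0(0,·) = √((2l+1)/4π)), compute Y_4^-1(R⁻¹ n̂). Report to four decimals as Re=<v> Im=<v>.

Re=-0.0716 Im=0.0686

Need the full column D^4_{m',-1} for m'=−4..4 at α=5.9355, β=0.5359, γ=4.6922.
cos(β/2)=0.964316, sin(β/2)=0.264755
d^4_{-4,-1}: single k=3 term ⇒ +0.115804;  D = -0.114327-0.018434i
d^4_{-3,-1}: k∈[2..3] ⇒ +0.447378 -0.056205 = +0.391173;  D = -0.341861-0.190125i
d^4_{-2,-1}: k∈[1..3] ⇒ +0.870994 -0.328273 +0.016497 = +0.559217;  D = -0.366869-0.422056i
d^4_{-1,-1}: k∈[0..3] ⇒ +0.747745 -0.845465 +0.127461 -0.003203 = +0.026539;  D = -0.009544-0.024763i
d^4_{0,-1}: k∈[0..3] ⇒ -0.918108 +0.415237 -0.031300 +0.000393 = -0.533779;  D = +0.010776+0.533670i
d^4_{1,-1}: k∈[0..3] ⇒ +0.563643 -0.127461 +0.004804 -0.000024 = +0.440962;  D = +0.141846-0.417525i
d^4_{2,-1}: k∈[0..2] ⇒ -0.218849 +0.024745 -0.000373 = -0.194477;  D = -0.121556+0.151807i
d^4_{3,-1}: k∈[0..1] ⇒ +0.056205 -0.002542 = +0.053663;  D = +0.045807-0.027954i
d^4_{4,-1}: single k=0 term ⇒ -0.008729;  D = -0.008555+0.001736i
Y_4^{m'}(θ=1.3229,φ=5.2865) and Σ D·Y over m':
  (-0.1143-0.0184i)·(-0.2594-0.2924i)  (-0.3419-0.1901i)·(-0.2766+0.0422i)  (-0.3669-0.4221i)·(+0.0746-0.1659i)  (-0.0095-0.0248i)·(-0.1576-0.2436i)  (+0.0108+0.5337i)·(+0.1397+0.0000i)  (+0.1418-0.4175i)·(+0.1576-0.2436i)  (-0.1216+0.1518i)·(+0.0746+0.1659i)  (+0.0458-0.0280i)·(+0.2766+0.0422i)  (-0.0086+0.0017i)·(-0.2594+0.2924i)
Y_4^-1(R⁻¹ n̂) = -0.071620+0.068577i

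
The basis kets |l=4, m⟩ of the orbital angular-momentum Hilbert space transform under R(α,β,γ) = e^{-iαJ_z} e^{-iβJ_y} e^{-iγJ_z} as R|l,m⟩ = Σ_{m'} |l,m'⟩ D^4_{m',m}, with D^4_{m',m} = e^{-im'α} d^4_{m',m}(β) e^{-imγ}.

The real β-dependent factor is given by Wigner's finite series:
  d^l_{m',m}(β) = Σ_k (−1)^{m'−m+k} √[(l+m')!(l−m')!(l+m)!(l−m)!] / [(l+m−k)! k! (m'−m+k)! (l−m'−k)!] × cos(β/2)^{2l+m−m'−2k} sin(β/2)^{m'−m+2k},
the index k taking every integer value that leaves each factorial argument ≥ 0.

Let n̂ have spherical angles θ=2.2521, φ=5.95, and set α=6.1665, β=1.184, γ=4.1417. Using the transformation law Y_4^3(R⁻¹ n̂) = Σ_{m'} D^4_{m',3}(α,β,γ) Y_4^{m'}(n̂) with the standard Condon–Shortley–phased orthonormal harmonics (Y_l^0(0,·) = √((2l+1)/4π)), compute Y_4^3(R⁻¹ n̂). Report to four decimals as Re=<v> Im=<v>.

Re=-0.3675 Im=0.1675

Need the full column D^4_{m',3} for m'=−4..4 at α=6.1665, β=1.184, γ=4.1417.
cos(β/2)=0.829826, sin(β/2)=0.558022
d^4_{-4,3}: single k=7 term ⇒ +0.039545;  D = +0.037469-0.012645i
d^4_{-3,3}: k∈[6..7] ⇒ +0.145539 -0.009402 = +0.136137;  D = +0.133181-0.028217i
d^4_{-2,3}: k∈[5..6] ⇒ +0.347058 -0.052313 = +0.294746;  D = +0.293496-0.027108i
d^4_{-1,3}: k∈[4..5] ⇒ +0.608236 -0.165026 = +0.443211;  D = +0.443077+0.010895i
d^4_{0,3}: k∈[3..4] ⇒ +0.809009 -0.365832 = +0.443177;  D = +0.438762+0.062400i
d^4_{1,3}: k∈[2..3] ⇒ +0.807041 -0.608236 = +0.198805;  D = +0.192227+0.050716i
d^4_{2,3}: k∈[1..2] ⇒ +0.565751 -0.767494 = -0.201742;  D = -0.187749-0.073825i
d^4_{3,3}: k∈[0..1] ⇒ +0.224852 -0.711744 = -0.486891;  D = -0.429296-0.229713i
d^4_{4,3}: single k=0 term ⇒ -0.427668;  D = -0.351023-0.244300i
Y_4^{m'}(θ=2.2521,φ=5.95) and Σ D·Y over m':
  (+0.0375-0.0126i)·(+0.0380+0.1565i)  (+0.1332-0.0282i)·(-0.1997-0.3108i)  (+0.2935-0.0271i)·(+0.2819+0.2216i)  (+0.4431+0.0109i)·(+0.0489+0.0169i)  (+0.4388+0.0624i)·(-0.3589+0.0000i)  (+0.1922+0.0507i)·(-0.0489+0.0169i)  (-0.1877-0.0738i)·(+0.2819-0.2216i)  (-0.4293-0.2297i)·(+0.1997-0.3108i)  (-0.3510-0.2443i)·(+0.0380-0.1565i)
Y_4^3(R⁻¹ n̂) = -0.367506+0.167456i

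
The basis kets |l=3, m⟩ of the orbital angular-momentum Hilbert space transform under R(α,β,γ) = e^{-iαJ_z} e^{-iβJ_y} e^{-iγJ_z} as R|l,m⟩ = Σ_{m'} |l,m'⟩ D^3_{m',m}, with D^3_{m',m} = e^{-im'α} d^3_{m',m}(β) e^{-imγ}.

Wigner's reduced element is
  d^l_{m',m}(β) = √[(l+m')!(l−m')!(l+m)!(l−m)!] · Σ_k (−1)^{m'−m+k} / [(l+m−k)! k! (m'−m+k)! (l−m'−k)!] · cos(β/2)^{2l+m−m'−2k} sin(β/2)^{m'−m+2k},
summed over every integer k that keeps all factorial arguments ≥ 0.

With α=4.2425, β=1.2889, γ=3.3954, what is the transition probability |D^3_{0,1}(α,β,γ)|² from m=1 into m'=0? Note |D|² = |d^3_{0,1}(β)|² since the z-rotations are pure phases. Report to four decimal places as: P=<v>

Split into d^3_{0,1}(β=1.2889) × two z-phases.
Half-angle: c=0.799430, s=0.600759. N=√(6·6·24·2)=41.569219
k: max(0,(1)−(0))=1 … min(3+(1),3−(0))=3
  k=1: (−1)^0·41.5692/(12)·0.7994^5·0.6008^1 = +0.679507
  k=2: (−1)^1·41.5692/(4)·0.7994^3·0.6008^3 = -1.151209
  k=3: (−1)^2·41.5692/(12)·0.7994^1·0.6008^5 = +0.216707
d^3_{0,1}(1.2889) = +0.679507 -1.151209 +0.216707 = -0.254996
|D^3_{0,1}|² = |d^3_{0,1}(β)|² = (-0.254996)² = 0.065023 (the z-rotation phases have unit modulus)

P=0.0650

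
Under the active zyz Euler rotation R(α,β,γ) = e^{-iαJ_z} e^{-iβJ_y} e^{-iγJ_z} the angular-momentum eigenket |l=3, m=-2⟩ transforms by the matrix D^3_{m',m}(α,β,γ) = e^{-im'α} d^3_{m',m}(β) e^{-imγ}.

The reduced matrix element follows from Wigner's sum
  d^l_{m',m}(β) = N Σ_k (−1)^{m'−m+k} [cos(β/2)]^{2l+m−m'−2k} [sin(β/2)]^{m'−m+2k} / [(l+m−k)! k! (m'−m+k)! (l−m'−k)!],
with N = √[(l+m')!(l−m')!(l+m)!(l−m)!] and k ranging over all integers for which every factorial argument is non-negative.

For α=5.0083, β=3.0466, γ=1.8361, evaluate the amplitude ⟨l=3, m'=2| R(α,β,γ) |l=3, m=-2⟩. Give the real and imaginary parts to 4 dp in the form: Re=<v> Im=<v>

D^3_{2,-2}(5.0083,3.0466,1.8361) = e^{-i·2·5.0083}·d^3_{2,-2}(3.0466)·e^{-i·-2·1.8361}. Compute d first:
With c≡cos(β/2)=0.047478 and s≡sin(β/2)=0.998872, N=[120·1·1·120]^{1/2}=120.000000
k: max(0,(-2)−(2))=0 … min(3+(-2),3−(2))=1
  k=0: (−1)^4·120.0000/(24)·0.0475^2·0.9989^4 = +0.011220
  k=1: (−1)^5·120.0000/(120)·0.0475^0·0.9989^6 = -0.993253
d^3_{2,-2}(3.0466) = +0.011220 -0.993253 = -0.982032
Attach z-rotation phases: D = e^{-i(2)(5.0083)}·(-0.982032)·e^{-i(-2)(1.8361)} = -0.980193+0.060077i

Re=-0.9802 Im=0.0601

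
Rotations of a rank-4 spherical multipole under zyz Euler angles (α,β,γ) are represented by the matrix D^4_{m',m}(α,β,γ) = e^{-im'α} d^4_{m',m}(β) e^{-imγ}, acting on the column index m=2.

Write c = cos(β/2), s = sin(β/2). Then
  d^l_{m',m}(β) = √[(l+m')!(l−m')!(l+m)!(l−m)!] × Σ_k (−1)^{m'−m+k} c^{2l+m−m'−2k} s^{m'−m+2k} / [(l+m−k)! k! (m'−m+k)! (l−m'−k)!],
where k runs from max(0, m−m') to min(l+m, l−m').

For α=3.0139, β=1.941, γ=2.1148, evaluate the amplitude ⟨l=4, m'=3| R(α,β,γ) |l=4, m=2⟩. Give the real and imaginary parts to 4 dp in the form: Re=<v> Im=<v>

Re=0.2331 Im=-0.1983

Split into d^4_{3,2}(β=1.941) × two z-phases.
With c≡cos(β/2)=0.564887 and s≡sin(β/2)=0.825168, N=[5040·1·720·2]^{1/2}=2693.993318
Admissible k: 0..1 (factorial args all ≥0)
  k=0: (−1)^1·2693.9933/(720)·0.5649^7·0.8252^1 = -0.056668
  k=1: (−1)^2·2693.9933/(240)·0.5649^5·0.8252^3 = +0.362761
d^4_{3,2}(1.941) = -0.056668 +0.362761 = +0.306093
D = (-0.927519-0.373777i)·(+0.306093)·(-0.464251+0.885704i) = +0.233138-0.198342i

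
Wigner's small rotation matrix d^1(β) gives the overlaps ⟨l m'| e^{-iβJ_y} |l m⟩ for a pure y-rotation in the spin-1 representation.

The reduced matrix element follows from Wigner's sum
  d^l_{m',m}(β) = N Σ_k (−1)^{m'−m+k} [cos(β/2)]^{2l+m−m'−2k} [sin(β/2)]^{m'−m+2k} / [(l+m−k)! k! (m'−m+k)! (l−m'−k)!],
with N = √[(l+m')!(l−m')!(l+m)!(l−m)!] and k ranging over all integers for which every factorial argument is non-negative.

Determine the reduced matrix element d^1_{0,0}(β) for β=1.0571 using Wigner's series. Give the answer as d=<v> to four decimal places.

d^1_{0,0}(β=1.0571) via Wigner's sum:
With c≡cos(β/2)=0.863539 and s≡sin(β/2)=0.504282, N=[1·1·1·1]^{1/2}=1.000000
k: max(0,(0)−(0))=0 … min(1+(0),1−(0))=1
  k=0: (−1)^0·1.0000/(1)·0.8635^2·0.5043^0 = +0.745700
  k=1: (−1)^1·1.0000/(1)·0.8635^0·0.5043^2 = -0.254300
d^1_{0,0}(1.0571) = +0.745700 -0.254300 = +0.491400

d=0.4914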